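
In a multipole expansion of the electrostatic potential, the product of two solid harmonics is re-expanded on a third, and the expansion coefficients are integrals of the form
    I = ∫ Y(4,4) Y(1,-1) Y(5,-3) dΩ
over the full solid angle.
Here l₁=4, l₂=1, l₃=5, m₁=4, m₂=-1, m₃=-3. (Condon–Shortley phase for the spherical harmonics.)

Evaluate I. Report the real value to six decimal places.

-0.049106

Checks pass: Σm=0; 10 even; l₃=5∈[3,5].
(2·4+1)(2·1+1)(2·5+1) = 297
Δ: 0! 8! 2! / 11! → 1/495
sum: t=0:+1/576 = 1/576
3j²(4 1 5; 0 0 0) = Δ·Π!·Σ² = 5/99  (sign -1)
sum: t=0:+1/80640 = 1/80640
3j²(4 1 5; 4 -1 -3) = Δ·Π!·Σ² = 1/495  (sign +1)
combine: 4πI² = 297·5/99·1/495 = 1/33
take √, sign -1: I = -0.04910640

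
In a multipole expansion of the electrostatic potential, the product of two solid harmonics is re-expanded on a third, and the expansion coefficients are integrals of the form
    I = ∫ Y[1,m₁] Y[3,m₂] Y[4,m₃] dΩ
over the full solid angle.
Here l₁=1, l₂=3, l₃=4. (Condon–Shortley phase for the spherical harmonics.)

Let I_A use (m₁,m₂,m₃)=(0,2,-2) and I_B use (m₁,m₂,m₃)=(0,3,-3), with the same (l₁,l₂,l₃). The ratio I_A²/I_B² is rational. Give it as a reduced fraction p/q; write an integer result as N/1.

Same 1,3,4: normalisation and zero-m 3j drop out of the ratio.
A: Δ: 0! 2! 6! / 9! → 1/252; sum: t=0:+1/120 = 1/120; 3j²(1 3 4; 0 2 -2) = Δ·Π!·Σ² = 1/21  (sign +1)
B: Δ: 0! 2! 6! / 9! → 1/252; sum: t=0:+1/720 = 1/720; 3j²(1 3 4; 0 3 -3) = Δ·Π!·Σ² = 1/36  (sign -1)
I_A²/I_B² = (1/21)/(1/36) = 12/7

12/7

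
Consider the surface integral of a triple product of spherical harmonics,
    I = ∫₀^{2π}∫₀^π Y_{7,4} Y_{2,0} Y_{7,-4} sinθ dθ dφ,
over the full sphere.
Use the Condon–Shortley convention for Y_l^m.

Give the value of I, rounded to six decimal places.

0.022834

Rules hold: Σm=0, L=16 even, 5≤7≤9.
N = 15·5·15 = 1125
Δ = 2!·12!·2!/17! = 1/185640
Racah Σ t=0..2: t=0:+1/2419200 t=1:−1/518400 t=2:+1/2419200 = -1/907200
⇒ 3j(7 2 7; 0 0 0)² = 56/3315, sgn +1
Racah Σ t=0..2: t=0:+1/8709120 t=1:−1/7257600 t=2:+1/159667200 = -1/59875200
⇒ 3j(7 2 7; 4 0 -4)² = 8/23205, sgn +1
4πI² = N·(3j₀)²·(3jₘ)² = 320/48841
I = +1·√(0.00655187/4π) = 0.02283378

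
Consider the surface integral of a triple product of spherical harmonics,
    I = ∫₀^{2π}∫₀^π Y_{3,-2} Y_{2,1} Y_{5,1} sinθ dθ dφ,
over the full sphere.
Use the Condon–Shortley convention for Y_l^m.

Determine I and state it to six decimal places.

m-sum 0 ✓  L=10 even ✓  1≤5≤5 ✓
Π(2lᵢ+1) = 7×5×11 = 385
triangle coeff Δ(3,2,5) = 1/2310
Σ_t [0,0]: t=0:+1/144 = 1/144
(3j)²=10/231 [(3 2 5; 0 0 0)], sign=-1
Σ_t [0,0]: t=0:+1/720 = 1/720
(3j)²=4/385 [(3 2 5; -2 1 1)], sign=+1
⇒ 4πI² = 40/231
I = (-1)√(40/231/(4π)) = -0.11738675

-0.117387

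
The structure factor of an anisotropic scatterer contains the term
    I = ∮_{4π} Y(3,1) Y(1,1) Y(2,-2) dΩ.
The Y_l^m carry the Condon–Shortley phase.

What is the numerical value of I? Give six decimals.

-0.082589

m-sum 0 ✓  L=6 even ✓  2≤2≤4 ✓
Π(2lᵢ+1) = 7×3×5 = 105
triangle coeff Δ(3,1,2) = 1/105
Σ_t [1,1]: t=1:−1/4 = -1/4
(3j)²=3/35 [(3 1 2; 0 0 0)], sign=-1
Σ_t [2,2]: t=2:+1/48 = 1/48
(3j)²=1/105 [(3 1 2; 1 1 -2)], sign=+1
⇒ 4πI² = 3/35
I = (-1)√(3/35/(4π)) = -0.08258890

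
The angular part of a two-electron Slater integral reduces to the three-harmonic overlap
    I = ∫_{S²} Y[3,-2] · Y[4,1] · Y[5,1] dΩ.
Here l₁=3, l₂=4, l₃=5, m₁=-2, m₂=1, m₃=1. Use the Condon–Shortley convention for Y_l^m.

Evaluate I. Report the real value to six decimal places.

m-sum 0 ✓  L=12 even ✓  1≤5≤7 ✓
Π(2lᵢ+1) = 7×9×11 = 693
triangle coeff Δ(3,4,5) = 1/180180
Σ_t [0,2]: t=0:+1/576 t=1:−1/144 t=2:+1/576 = -1/288
(3j)²=20/1001 [(3 4 5; 0 0 0)], sign=+1
Σ_t [1,2]: t=1:−1/1152 t=2:+1/432 = 5/3456
(3j)²=625/36036 [(3 4 5; -2 1 1)], sign=+1
⇒ 4πI² = 3125/13013
I = (+1)√(3125/13013/(4π)) = 0.13823925

0.138239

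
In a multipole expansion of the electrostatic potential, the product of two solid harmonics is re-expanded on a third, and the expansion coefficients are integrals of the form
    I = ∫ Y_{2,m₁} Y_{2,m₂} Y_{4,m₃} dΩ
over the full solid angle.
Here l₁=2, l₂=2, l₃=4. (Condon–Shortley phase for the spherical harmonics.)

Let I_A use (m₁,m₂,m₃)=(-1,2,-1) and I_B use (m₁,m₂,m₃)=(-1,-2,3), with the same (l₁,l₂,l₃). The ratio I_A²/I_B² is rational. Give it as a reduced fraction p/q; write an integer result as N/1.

1/7

Shared (l₁,l₂,l₃)=(2,2,4): N and (l;000)² cancel in I_A²/I_B².
A: Δ = 0!·4!·4!/9! = 1/630; Racah Σ t=0..0: t=0:+1/144 = 1/144; ⇒ 3j(2 2 4; -1 2 -1)² = 1/126, sgn -1
B: Δ = 0!·4!·4!/9! = 1/630; Racah Σ t=0..0: t=0:+1/144 = 1/144; ⇒ 3j(2 2 4; -1 -2 3)² = 1/18, sgn -1
I_A²/I_B² = (1/126)/(1/18) = 1/7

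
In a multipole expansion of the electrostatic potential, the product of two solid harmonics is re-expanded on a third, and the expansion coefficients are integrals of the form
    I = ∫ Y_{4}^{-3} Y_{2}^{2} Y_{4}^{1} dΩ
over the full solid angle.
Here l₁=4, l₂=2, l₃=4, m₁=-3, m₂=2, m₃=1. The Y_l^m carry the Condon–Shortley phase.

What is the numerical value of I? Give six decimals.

Checks pass: Σm=0; 10 even; l₃=4∈[2,6].
(2·4+1)(2·2+1)(2·4+1) = 405
Δ: 2! 6! 2! / 11! → 1/13860
sum: t=0:+1/192 t=1:−1/36 t=2:+1/192 = -5/288
3j²(4 2 4; 0 0 0) = Δ·Π!·Σ² = 20/693  (sign -1)
sum: t=2:+1/480 = 1/480
3j²(4 2 4; -3 2 1) = Δ·Π!·Σ² = 3/110  (sign -1)
combine: 4πI² = 405·20/693·3/110 = 270/847
take √, sign +1: I = 0.15927046

0.159270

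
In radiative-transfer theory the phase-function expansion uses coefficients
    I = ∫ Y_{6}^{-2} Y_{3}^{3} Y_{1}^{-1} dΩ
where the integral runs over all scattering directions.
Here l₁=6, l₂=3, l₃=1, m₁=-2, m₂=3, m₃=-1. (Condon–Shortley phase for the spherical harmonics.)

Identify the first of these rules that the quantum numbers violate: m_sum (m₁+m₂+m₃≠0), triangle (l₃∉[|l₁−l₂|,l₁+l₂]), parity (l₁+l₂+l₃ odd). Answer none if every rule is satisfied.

Σmᵢ = 0  ✓
l₃∈[|l₁−l₂|,l₁+l₂]=[3,9], have l₃=1  ✗
Σlᵢ = 10 ⇒ even

triangle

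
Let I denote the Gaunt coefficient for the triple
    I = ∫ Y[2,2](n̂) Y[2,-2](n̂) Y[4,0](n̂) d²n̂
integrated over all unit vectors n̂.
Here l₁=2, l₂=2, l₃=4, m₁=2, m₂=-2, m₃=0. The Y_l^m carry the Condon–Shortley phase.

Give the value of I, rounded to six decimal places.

0.040299

m-sum 0 ✓  L=8 even ✓  0≤4≤4 ✓
Π(2lᵢ+1) = 5×5×9 = 225
triangle coeff Δ(2,2,4) = 1/630
Σ_t [0,0]: t=0:+1/16 = 1/16
(3j)²=2/35 [(2 2 4; 0 0 0)], sign=+1
Σ_t [0,0]: t=0:+1/576 = 1/576
(3j)²=1/630 [(2 2 4; 2 -2 0)], sign=+1
⇒ 4πI² = 1/49
I = (+1)√(1/49/(4π)) = 0.04029926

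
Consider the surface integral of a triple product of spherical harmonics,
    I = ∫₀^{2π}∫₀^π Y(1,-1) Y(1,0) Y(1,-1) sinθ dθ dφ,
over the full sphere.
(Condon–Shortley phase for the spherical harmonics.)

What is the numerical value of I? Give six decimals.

m-sum = -1 + 0 − 1 = -2 ≠ 0 ⇒ I = 0

0.000000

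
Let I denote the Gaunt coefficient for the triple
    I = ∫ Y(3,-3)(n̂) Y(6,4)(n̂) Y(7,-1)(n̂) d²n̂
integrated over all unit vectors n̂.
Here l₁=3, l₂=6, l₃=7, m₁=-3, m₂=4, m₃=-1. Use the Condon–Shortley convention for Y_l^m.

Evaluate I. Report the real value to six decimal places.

m-sum 0 ✓  L=16 even ✓  3≤7≤9 ✓
Π(2lᵢ+1) = 7×13×15 = 1365
triangle coeff Δ(3,6,7) = 1/2042040
Σ_t [0,2]: t=0:+1/207360 t=1:−1/57600 t=2:+1/207360 = -1/129600
(3j)²=168/12155 [(3 6 7; 0 0 0)], sign=+1
Σ_t [2,2]: t=2:+1/3870720 = 1/3870720
(3j)²=675/136136 [(3 6 7; -3 4 -1)], sign=+1
⇒ 4πI² = 42525/454597
I = (+1)√(42525/454597/(4π)) = 0.08627877

0.086279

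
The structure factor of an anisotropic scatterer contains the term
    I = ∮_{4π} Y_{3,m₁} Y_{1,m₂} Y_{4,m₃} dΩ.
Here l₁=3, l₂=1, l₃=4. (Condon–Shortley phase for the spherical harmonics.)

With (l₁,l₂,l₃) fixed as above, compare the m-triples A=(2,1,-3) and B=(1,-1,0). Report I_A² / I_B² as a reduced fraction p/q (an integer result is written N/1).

7/2

Same 3,1,4: normalisation and zero-m 3j drop out of the ratio.
A: Δ: 0! 6! 2! / 9! → 1/252; sum: t=0:+1/240 = 1/240; 3j²(3 1 4; 2 1 -3) = Δ·Π!·Σ² = 1/12  (sign -1)
B: Δ: 0! 6! 2! / 9! → 1/252; sum: t=0:+1/96 = 1/96; 3j²(3 1 4; 1 -1 0) = Δ·Π!·Σ² = 1/42  (sign +1)
I_A²/I_B² = (1/12)/(1/42) = 7/2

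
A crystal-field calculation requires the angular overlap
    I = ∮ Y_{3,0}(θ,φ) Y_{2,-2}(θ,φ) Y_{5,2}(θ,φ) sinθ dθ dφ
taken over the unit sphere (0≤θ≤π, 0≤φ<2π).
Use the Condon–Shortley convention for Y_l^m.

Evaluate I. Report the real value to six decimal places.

0.141758

Rules hold: Σm=0, L=10 even, 1≤5≤5.
N = 7·5·11 = 385
Δ = 0!·6!·4!/11! = 1/2310
Racah Σ t=0..0: t=0:+1/144 = 1/144
⇒ 3j(3 2 5; 0 0 0)² = 10/231, sgn -1
Racah Σ t=0..0: t=0:+1/864 = 1/864
⇒ 3j(3 2 5; 0 -2 2)² = 1/66, sgn -1
4πI² = N·(3j₀)²·(3jₘ)² = 25/99
I = +1·√(0.252525/4π) = 0.14175797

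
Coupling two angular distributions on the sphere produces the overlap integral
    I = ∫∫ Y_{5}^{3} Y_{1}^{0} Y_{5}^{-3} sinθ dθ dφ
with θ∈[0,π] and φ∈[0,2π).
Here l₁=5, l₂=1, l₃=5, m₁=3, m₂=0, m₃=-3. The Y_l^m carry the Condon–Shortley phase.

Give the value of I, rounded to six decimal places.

0.000000

L=11 odd ⇒ parity kills the (l;000) factor ⇒ I = 0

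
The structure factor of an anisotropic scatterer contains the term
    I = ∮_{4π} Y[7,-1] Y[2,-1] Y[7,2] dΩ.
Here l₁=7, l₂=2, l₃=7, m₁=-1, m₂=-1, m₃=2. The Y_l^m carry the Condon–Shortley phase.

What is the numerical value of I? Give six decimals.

Rules hold: Σm=0, L=16 even, 5≤7≤9.
N = 15·5·15 = 1125
Δ = 2!·12!·2!/17! = 1/185640
Racah Σ t=0..2: t=0:+1/2419200 t=1:−1/518400 t=2:+1/2419200 = -1/907200
⇒ 3j(7 2 7; 0 0 0)² = 56/3315, sgn +1
Racah Σ t=0..1: t=0:+1/1935360 t=1:−1/1209600 = -1/3225600
⇒ 3j(7 2 7; -1 -1 2)² = 243/61880, sgn +1
4πI² = N·(3j₀)²·(3jₘ)² = 3645/48841
I = +1·√(0.0746299/4π) = 0.07706400

0.077064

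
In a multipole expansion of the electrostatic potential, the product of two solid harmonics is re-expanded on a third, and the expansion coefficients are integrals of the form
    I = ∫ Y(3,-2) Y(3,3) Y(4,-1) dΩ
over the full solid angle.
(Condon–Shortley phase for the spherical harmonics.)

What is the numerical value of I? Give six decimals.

Checks pass: Σm=0; 10 even; l₃=4∈[0,6].
(2·3+1)(2·3+1)(2·4+1) = 441
Δ: 2! 4! 4! / 11! → 1/34650
sum: t=0:+1/72 t=1:−1/16 t=2:+1/72 = -5/144
3j²(3 3 4; 0 0 0) = Δ·Π!·Σ² = 2/77  (sign -1)
sum: t=2:+1/288 = 1/288
3j²(3 3 4; -2 3 -1) = Δ·Π!·Σ² = 5/231  (sign -1)
combine: 4πI² = 441·2/77·5/231 = 30/121
take √, sign +1: I = 0.14046335

0.140463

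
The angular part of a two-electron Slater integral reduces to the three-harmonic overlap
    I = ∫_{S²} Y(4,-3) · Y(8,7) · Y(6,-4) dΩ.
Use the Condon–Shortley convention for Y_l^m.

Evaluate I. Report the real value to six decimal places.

-0.159602

Rules hold: Σm=0, L=18 even, 4≤6≤12.
N = 9·17·13 = 1989
Δ = 6!·2!·10!/19! = 1/23279256
Racah Σ t=2..4: t=2:+1/1658880 t=3:−1/518400 t=4:+1/1658880 = -1/1382400
⇒ 3j(4 8 6; 0 0 0)² = 504/46189, sgn -1
Racah Σ t=5..6: t=5:−1/870912000 t=6:+1/261273600 = 1/373248000
⇒ 3j(4 8 6; -3 7 -4)² = 343/23256, sgn +1
4πI² = N·(3j₀)²·(3jₘ)² = 21609/67507
I = -1·√(0.3201/4π) = -0.15960188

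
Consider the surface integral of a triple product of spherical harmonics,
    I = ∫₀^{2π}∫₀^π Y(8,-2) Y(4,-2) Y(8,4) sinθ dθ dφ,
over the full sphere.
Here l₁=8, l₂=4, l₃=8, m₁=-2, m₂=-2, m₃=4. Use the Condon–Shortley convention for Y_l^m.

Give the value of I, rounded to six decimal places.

Rules hold: Σm=0, L=20 even, 4≤8≤12.
N = 17·9·17 = 2601
Δ = 4!·12!·4!/21! = 1/185175900
Racah Σ t=0..4: t=0:+1/557383680 t=1:−1/21772800 t=2:+1/8294400 t=3:−1/21772800 t=4:+1/557383680 = 1/30965760
⇒ 3j(8 4 8; 0 0 0)² = 36/4199, sgn +1
Racah Σ t=0..2: t=0:+1/696729600 t=1:−1/78382080 t=2:+1/92897280 = -1/1791590400
⇒ 3j(8 4 8; -2 -2 4)² = 11/151164, sgn -1
4πI² = N·(3j₀)²·(3jₘ)² = 99/61009
I = -1·√(0.00162271/4π) = -0.01136359

-0.011364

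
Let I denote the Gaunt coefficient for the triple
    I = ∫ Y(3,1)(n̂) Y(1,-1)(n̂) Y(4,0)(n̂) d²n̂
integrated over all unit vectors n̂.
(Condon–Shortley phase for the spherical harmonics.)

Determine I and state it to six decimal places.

0.150786

Checks pass: Σm=0; 8 even; l₃=4∈[2,4].
(2·3+1)(2·1+1)(2·4+1) = 189
Δ: 0! 6! 2! / 9! → 1/252
sum: t=0:+1/36 = 1/36
3j²(3 1 4; 0 0 0) = Δ·Π!·Σ² = 4/63  (sign +1)
sum: t=0:+1/96 = 1/96
3j²(3 1 4; 1 -1 0) = Δ·Π!·Σ² = 1/42  (sign +1)
combine: 4πI² = 189·4/63·1/42 = 2/7
take √, sign +1: I = 0.15078601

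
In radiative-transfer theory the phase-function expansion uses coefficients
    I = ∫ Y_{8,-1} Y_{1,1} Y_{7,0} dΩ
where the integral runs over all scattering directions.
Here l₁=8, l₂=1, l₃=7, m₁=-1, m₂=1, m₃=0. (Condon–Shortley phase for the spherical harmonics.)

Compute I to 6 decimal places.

-0.183585

Rules hold: Σm=0, L=16 even, 7≤7≤9.
N = 17·3·15 = 765
Δ = 2!·14!·0!/17! = 1/2040
Racah Σ t=1..1: t=1:−1/25401600 = -1/25401600
⇒ 3j(8 1 7; 0 0 0)² = 8/255, sgn +1
Racah Σ t=2..2: t=2:+1/50803200 = 1/50803200
⇒ 3j(8 1 7; -1 1 0)² = 3/170, sgn -1
4πI² = N·(3j₀)²·(3jₘ)² = 36/85
I = -1·√(0.423529/4π) = -0.18358486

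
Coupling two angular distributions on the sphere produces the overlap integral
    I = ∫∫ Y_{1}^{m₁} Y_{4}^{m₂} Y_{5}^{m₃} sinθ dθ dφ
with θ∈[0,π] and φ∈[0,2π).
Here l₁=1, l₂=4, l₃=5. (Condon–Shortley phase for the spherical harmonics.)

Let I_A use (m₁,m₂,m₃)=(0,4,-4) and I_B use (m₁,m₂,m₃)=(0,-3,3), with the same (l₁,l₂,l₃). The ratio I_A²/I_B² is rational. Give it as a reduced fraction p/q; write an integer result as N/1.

9/16

Same 1,4,5: normalisation and zero-m 3j drop out of the ratio.
A: Δ: 0! 2! 8! / 11! → 1/495; sum: t=0:+1/40320 = 1/40320; 3j²(1 4 5; 0 4 -4) = Δ·Π!·Σ² = 1/55  (sign -1)
B: Δ: 0! 2! 8! / 11! → 1/495; sum: t=0:+1/5040 = 1/5040; 3j²(1 4 5; 0 -3 3) = Δ·Π!·Σ² = 16/495  (sign +1)
I_A²/I_B² = (1/55)/(16/495) = 9/16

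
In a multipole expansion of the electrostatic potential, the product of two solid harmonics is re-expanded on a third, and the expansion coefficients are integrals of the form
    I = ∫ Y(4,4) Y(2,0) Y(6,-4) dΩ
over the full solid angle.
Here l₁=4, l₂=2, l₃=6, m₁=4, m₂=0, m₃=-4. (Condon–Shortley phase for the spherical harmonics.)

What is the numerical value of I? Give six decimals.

0.106690

m-sum 0 ✓  L=12 even ✓  2≤6≤6 ✓
Π(2lᵢ+1) = 9×5×13 = 585
triangle coeff Δ(4,2,6) = 1/6435
Σ_t [0,0]: t=0:+1/2304 = 1/2304
(3j)²=5/143 [(4 2 6; 0 0 0)], sign=+1
Σ_t [0,0]: t=0:+1/161280 = 1/161280
(3j)²=1/143 [(4 2 6; 4 0 -4)], sign=+1
⇒ 4πI² = 225/1573
I = (+1)√(225/1573/(4π)) = 0.10668957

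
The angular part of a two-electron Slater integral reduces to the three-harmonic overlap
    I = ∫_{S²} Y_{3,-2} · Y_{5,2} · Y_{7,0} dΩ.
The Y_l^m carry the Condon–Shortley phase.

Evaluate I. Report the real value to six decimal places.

Σlᵢ=15 odd — θ-integrand is odd under cosθ→−cosθ; I=0

0.000000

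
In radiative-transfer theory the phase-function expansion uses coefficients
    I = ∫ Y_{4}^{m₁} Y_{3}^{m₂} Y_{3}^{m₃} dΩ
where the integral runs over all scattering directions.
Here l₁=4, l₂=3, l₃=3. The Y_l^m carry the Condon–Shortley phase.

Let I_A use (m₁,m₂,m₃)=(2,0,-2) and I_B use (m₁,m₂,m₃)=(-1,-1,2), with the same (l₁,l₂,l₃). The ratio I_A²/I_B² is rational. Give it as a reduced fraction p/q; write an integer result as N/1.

3/32

l's match ⇒ only the (l;m) 3-j factors differ between A and B.
A: triangle coeff Δ(4,3,3) = 1/34650; Σ_t [1,2]: t=1:−1/72 t=2:+1/96 = -1/288; (3j)²=1/462 [(4 3 3; 2 0 -2)], sign=+1
B: triangle coeff Δ(4,3,3) = 1/34650; Σ_t [1,2]: t=1:−1/144 t=2:+1/48 = 1/72; (3j)²=16/693 [(4 3 3; -1 -1 2)], sign=-1
I_A²/I_B² = (1/462)/(16/693) = 3/32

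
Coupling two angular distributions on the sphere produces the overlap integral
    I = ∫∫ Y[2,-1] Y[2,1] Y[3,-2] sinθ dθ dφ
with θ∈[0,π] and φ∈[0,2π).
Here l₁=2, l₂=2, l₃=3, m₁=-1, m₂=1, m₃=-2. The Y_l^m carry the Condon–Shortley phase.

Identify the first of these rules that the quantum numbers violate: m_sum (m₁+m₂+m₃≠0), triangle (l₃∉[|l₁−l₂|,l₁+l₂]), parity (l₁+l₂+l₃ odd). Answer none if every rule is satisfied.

m₁+m₂+m₃ = -1 + 1 − 2 = -2  ✗
triangle: |2−2|=0 ≤ l₃=3 ≤ 2+2=4
parity: l₁+l₂+l₃ = 7 is odd

m_sum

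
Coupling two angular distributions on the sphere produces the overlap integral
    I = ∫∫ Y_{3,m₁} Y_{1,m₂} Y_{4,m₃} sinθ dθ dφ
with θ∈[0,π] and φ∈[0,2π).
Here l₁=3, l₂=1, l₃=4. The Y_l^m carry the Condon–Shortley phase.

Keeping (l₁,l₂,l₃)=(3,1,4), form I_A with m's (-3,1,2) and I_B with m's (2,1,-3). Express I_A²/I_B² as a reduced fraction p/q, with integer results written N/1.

l's match ⇒ only the (l;m) 3-j factors differ between A and B.
A: triangle coeff Δ(3,1,4) = 1/252; Σ_t [0,0]: t=0:+1/1440 = 1/1440; (3j)²=1/252 [(3 1 4; -3 1 2)], sign=+1
B: triangle coeff Δ(3,1,4) = 1/252; Σ_t [0,0]: t=0:+1/240 = 1/240; (3j)²=1/12 [(3 1 4; 2 1 -3)], sign=-1
I_A²/I_B² = (1/252)/(1/12) = 1/21

1/21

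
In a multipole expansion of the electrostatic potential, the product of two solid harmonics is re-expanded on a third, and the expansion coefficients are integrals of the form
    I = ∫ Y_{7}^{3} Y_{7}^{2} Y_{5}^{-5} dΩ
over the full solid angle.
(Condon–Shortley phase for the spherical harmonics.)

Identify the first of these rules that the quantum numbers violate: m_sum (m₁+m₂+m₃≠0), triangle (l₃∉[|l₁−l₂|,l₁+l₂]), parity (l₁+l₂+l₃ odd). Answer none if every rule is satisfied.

parity

azimuthal sum: 3 + 2 − 5 = 0  ✓
0 ≤ 5 ≤ 14 (triangle on l)  ✓
L = 7 + 7 + 5 = 19 (odd)  ✗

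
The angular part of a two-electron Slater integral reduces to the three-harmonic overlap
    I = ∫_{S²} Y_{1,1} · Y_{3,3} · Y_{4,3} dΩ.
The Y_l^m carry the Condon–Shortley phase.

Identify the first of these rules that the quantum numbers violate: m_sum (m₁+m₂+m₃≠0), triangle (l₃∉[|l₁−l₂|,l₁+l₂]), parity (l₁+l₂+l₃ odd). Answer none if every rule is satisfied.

m_sum

m₁+m₂+m₃ = 1 + 3 + 3 = 7  ✗
triangle: |1−3|=2 ≤ l₃=4 ≤ 1+3=4
parity: l₁+l₂+l₃ = 8 is even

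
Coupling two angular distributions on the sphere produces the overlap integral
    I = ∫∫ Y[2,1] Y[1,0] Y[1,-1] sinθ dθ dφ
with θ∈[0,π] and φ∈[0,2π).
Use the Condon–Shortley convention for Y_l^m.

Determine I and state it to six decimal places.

-0.218510

Rules hold: Σm=0, L=4 even, 1≤1≤3.
N = 5·3·3 = 45
Δ = 2!·2!·0!/5! = 1/30
Racah Σ t=1..1: t=1:−1/1 = -1/1
⇒ 3j(2 1 1; 0 0 0)² = 2/15, sgn +1
Racah Σ t=1..1: t=1:−1/2 = -1/2
⇒ 3j(2 1 1; 1 0 -1)² = 1/10, sgn -1
4πI² = N·(3j₀)²·(3jₘ)² = 3/5
I = -1·√(0.6/4π) = -0.21850969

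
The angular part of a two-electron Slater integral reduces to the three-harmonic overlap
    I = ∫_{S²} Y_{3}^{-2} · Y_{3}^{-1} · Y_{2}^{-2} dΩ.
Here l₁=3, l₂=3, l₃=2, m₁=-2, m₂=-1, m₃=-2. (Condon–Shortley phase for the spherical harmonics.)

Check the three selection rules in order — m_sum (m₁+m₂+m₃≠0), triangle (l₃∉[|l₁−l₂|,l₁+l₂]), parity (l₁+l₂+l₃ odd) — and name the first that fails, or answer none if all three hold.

m_sum

m₁+m₂+m₃ = -2 − 1 − 2 = -5  ✗
triangle: |3−3|=0 ≤ l₃=2 ≤ 3+3=6
parity: l₁+l₂+l₃ = 8 is even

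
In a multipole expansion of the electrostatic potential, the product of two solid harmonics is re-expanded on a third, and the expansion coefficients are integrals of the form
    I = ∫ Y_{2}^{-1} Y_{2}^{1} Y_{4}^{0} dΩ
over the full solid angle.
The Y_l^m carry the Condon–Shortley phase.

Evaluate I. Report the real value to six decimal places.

Rules hold: Σm=0, L=8 even, 0≤4≤4.
N = 5·5·9 = 225
Δ = 0!·4!·4!/9! = 1/630
Racah Σ t=0..0: t=0:+1/16 = 1/16
⇒ 3j(2 2 4; 0 0 0)² = 2/35, sgn +1
Racah Σ t=0..0: t=0:+1/36 = 1/36
⇒ 3j(2 2 4; -1 1 0)² = 8/315, sgn +1
4πI² = N·(3j₀)²·(3jₘ)² = 16/49
I = +1·√(0.326531/4π) = 0.16119702

0.161197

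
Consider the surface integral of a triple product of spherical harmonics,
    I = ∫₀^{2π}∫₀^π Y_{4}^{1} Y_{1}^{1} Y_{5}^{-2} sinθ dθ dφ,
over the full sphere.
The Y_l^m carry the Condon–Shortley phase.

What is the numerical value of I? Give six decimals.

m-sum 0 ✓  L=10 even ✓  3≤5≤5 ✓
Π(2lᵢ+1) = 9×3×11 = 297
triangle coeff Δ(4,1,5) = 1/495
Σ_t [0,0]: t=0:+1/576 = 1/576
(3j)²=5/99 [(4 1 5; 0 0 0)], sign=-1
Σ_t [0,0]: t=0:+1/1440 = 1/1440
(3j)²=7/165 [(4 1 5; 1 1 -2)], sign=-1
⇒ 4πI² = 7/11
I = (+1)√(7/11/(4π)) = 0.22503380

0.225034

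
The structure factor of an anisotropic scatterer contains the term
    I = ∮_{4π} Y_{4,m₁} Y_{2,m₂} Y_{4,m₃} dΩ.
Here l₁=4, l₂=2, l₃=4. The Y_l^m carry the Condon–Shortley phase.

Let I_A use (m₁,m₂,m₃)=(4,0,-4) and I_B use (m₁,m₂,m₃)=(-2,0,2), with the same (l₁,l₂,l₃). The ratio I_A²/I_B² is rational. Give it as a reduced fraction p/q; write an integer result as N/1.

l's match ⇒ only the (l;m) 3-j factors differ between A and B.
A: triangle coeff Δ(4,2,4) = 1/13860; Σ_t [0,0]: t=0:+1/2880 = 1/2880; (3j)²=28/495 [(4 2 4; 4 0 -4)], sign=+1
B: triangle coeff Δ(4,2,4) = 1/13860; Σ_t [0,2]: t=0:+1/2880 t=1:−1/120 t=2:+1/192 = -1/360; (3j)²=16/3465 [(4 2 4; -2 0 2)], sign=-1
I_A²/I_B² = (28/495)/(16/3465) = 49/4

49/4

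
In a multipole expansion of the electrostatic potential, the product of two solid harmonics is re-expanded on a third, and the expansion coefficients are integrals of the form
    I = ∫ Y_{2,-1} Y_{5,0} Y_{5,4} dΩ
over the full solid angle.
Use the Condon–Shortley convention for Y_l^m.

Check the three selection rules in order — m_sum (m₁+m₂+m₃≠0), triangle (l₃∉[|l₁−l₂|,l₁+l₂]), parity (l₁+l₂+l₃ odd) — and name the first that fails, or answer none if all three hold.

m_sum

m₁+m₂+m₃ = -1 + 0 + 4 = 3  ✗
triangle: |2−5|=3 ≤ l₃=5 ≤ 2+5=7
parity: l₁+l₂+l₃ = 12 is even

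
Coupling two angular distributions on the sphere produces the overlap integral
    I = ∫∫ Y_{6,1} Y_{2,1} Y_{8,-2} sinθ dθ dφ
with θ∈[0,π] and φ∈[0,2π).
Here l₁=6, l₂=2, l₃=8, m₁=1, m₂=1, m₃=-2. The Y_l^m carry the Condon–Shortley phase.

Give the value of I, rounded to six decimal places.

Checks pass: Σm=0; 16 even; l₃=8∈[4,8].
(2·6+1)(2·2+1)(2·8+1) = 1105
Δ: 0! 12! 4! / 17! → 1/30940
sum: t=0:+1/2073600 = 1/2073600
3j²(6 2 8; 0 0 0) = Δ·Π!·Σ² = 28/1105  (sign +1)
sum: t=0:+1/3628800 = 1/3628800
3j²(6 2 8; 1 1 -2) = Δ·Π!·Σ² = 36/1547  (sign +1)
combine: 4πI² = 1105·28/1105·36/1547 = 144/221
take √, sign +1: I = 0.22770899

0.227709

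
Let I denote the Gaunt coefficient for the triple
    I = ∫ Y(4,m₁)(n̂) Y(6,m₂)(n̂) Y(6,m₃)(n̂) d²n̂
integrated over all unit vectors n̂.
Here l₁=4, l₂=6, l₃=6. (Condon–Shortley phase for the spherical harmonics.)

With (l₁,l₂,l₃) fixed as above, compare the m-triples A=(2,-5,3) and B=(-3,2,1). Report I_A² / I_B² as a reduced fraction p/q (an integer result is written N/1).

4752/343

Same 4,6,6: normalisation and zero-m 3j drop out of the ratio.
A: Δ: 4! 4! 8! / 17! → 1/15315300; sum: t=0:+1/483840 t=1:−1/1451520 = 1/725760; 3j²(4 6 6; 2 -5 3) = Δ·Π!·Σ² = 24/1547  (sign -1)
B: Δ: 4! 4! 8! / 17! → 1/15315300; sum: t=3:−1/103680 t=4:+1/82944 = 1/414720; 3j²(4 6 6; -3 2 1) = Δ·Π!·Σ² = 49/43758  (sign -1)
I_A²/I_B² = (24/1547)/(49/43758) = 4752/343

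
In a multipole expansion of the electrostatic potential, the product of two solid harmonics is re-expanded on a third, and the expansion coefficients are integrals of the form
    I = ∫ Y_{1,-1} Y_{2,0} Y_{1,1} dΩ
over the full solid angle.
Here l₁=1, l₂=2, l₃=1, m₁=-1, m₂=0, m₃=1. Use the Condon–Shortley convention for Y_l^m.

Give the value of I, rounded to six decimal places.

Rules hold: Σm=0, L=4 even, 1≤1≤3.
N = 3·5·3 = 45
Δ = 2!·0!·2!/5! = 1/30
Racah Σ t=1..1: t=1:−1/1 = -1/1
⇒ 3j(1 2 1; 0 0 0)² = 2/15, sgn +1
Racah Σ t=2..2: t=2:+1/4 = 1/4
⇒ 3j(1 2 1; -1 0 1)² = 1/30, sgn +1
4πI² = N·(3j₀)²·(3jₘ)² = 1/5
I = +1·√(0.2/4π) = 0.12615663

0.126157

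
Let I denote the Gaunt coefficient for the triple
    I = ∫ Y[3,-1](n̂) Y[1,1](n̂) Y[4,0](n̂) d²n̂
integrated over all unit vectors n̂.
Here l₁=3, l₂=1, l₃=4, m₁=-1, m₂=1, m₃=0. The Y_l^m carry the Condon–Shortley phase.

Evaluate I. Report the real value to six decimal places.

0.150786

Rules hold: Σm=0, L=8 even, 2≤4≤4.
N = 7·3·9 = 189
Δ = 0!·6!·2!/9! = 1/252
Racah Σ t=0..0: t=0:+1/36 = 1/36
⇒ 3j(3 1 4; 0 0 0)² = 4/63, sgn +1
Racah Σ t=0..0: t=0:+1/96 = 1/96
⇒ 3j(3 1 4; -1 1 0)² = 1/42, sgn +1
4πI² = N·(3j₀)²·(3jₘ)² = 2/7
I = +1·√(0.285714/4π) = 0.15078601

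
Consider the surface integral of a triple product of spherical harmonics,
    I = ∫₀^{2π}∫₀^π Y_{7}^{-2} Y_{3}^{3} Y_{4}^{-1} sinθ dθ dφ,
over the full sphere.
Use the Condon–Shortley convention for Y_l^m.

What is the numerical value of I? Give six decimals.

m-sum 0 ✓  L=14 even ✓  4≤4≤10 ✓
Π(2lᵢ+1) = 15×7×9 = 945
triangle coeff Δ(7,3,4) = 1/45045
Σ_t [3,3]: t=3:−1/20736 = -1/20736
(3j)²=35/1287 [(7 3 4; 0 0 0)], sign=-1
Σ_t [6,6]: t=6:+1/518400 = 1/518400
(3j)²=4/2145 [(7 3 4; -2 3 -1)], sign=-1
⇒ 4πI² = 980/20449
I = (+1)√(980/20449/(4π)) = 0.06175499

0.061755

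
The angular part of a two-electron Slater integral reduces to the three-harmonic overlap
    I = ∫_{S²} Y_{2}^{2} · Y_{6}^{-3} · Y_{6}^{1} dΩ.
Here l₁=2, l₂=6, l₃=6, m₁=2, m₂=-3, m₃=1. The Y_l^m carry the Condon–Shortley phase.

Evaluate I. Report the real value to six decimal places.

0.177674

Rules hold: Σm=0, L=14 even, 4≤6≤8.
N = 5·13·13 = 845
Δ = 2!·2!·10!/15! = 1/90090
Racah Σ t=0..2: t=0:+1/69120 t=1:−1/14400 t=2:+1/69120 = -7/172800
⇒ 3j(2 6 6; 0 0 0)² = 14/715, sgn -1
Racah Σ t=0..0: t=0:+1/120960 = 1/120960
⇒ 3j(2 6 6; 2 -3 1)² = 24/1001, sgn -1
4πI² = N·(3j₀)²·(3jₘ)² = 48/121
I = +1·√(0.396694/4π) = 0.17767364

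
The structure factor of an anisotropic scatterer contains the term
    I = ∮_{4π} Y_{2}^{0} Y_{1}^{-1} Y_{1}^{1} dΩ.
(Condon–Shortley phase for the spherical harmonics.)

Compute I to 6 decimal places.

Checks pass: Σm=0; 4 even; l₃=1∈[1,3].
(2·2+1)(2·1+1)(2·1+1) = 45
Δ: 2! 2! 0! / 5! → 1/30
sum: t=1:−1/1 = -1/1
3j²(2 1 1; 0 0 0) = Δ·Π!·Σ² = 2/15  (sign +1)
sum: t=0:+1/4 = 1/4
3j²(2 1 1; 0 -1 1) = Δ·Π!·Σ² = 1/30  (sign +1)
combine: 4πI² = 45·2/15·1/30 = 1/5
take √, sign +1: I = 0.12615663

0.126157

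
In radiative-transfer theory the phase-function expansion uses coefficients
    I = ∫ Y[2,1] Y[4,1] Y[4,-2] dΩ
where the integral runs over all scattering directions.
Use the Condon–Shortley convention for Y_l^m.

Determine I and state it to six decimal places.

0.127700

m-sum 0 ✓  L=10 even ✓  2≤4≤6 ✓
Π(2lᵢ+1) = 5×9×9 = 405
triangle coeff Δ(2,4,4) = 1/13860
Σ_t [0,2]: t=0:+1/192 t=1:−1/36 t=2:+1/192 = -5/288
(3j)²=20/693 [(2 4 4; 0 0 0)], sign=-1
Σ_t [0,1]: t=0:+1/240 t=1:−1/96 = -1/160
(3j)²=27/1540 [(2 4 4; 1 1 -2)], sign=-1
⇒ 4πI² = 1215/5929
I = (+1)√(1215/5929/(4π)) = 0.12770047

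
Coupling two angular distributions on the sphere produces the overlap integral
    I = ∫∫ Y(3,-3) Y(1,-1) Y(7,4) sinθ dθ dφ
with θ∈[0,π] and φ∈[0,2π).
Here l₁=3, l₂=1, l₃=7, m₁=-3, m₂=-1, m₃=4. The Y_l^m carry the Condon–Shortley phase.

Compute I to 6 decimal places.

0.000000

|3−1|≤7≤3+1 violated ⇒ I = 0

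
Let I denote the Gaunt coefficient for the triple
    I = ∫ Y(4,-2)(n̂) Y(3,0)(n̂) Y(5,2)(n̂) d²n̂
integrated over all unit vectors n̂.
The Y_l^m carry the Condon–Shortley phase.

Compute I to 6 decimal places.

0.022664

Rules hold: Σm=0, L=12 even, 1≤5≤7.
N = 9·7·11 = 693
Δ = 2!·6!·4!/13! = 1/180180
Racah Σ t=0..2: t=0:+1/576 t=1:−1/144 t=2:+1/576 = -1/288
⇒ 3j(4 3 5; 0 0 0)² = 20/1001, sgn +1
Racah Σ t=0..2: t=0:+1/8640 t=1:−1/480 t=2:+1/576 = -1/4320
⇒ 3j(4 3 5; -2 0 2)² = 1/2145, sgn +1
4πI² = N·(3j₀)²·(3jₘ)² = 12/1859
I = +1·√(0.00645508/4π) = 0.02266449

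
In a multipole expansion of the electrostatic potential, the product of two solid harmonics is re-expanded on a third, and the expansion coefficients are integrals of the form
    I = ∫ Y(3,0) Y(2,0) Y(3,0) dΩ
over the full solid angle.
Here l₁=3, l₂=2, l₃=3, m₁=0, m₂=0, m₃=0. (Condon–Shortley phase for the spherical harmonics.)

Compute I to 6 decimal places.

m-sum 0 ✓  L=8 even ✓  1≤3≤5 ✓
Π(2lᵢ+1) = 7×5×7 = 245
triangle coeff Δ(3,2,3) = 1/3780
Σ_t [0,2]: t=0:+1/24 t=1:−1/4 t=2:+1/24 = -1/6
(3j)²=4/105 [(3 2 3; 0 0 0)], sign=+1
(m-triple is (0,0,0) — same symbol as above.)
⇒ 4πI² = 16/45
I = (+1)√(16/45/(4π)) = 0.16820883

0.168209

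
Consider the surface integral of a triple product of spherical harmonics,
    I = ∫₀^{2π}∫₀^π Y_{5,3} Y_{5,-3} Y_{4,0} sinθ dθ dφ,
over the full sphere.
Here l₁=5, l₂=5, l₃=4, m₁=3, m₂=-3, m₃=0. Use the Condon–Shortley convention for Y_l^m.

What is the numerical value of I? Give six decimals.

0.130198

Checks pass: Σm=0; 14 even; l₃=4∈[0,10].
(2·5+1)(2·5+1)(2·4+1) = 1089
Δ: 6! 4! 4! / 15! → 1/3153150
sum: t=1:−1/69120 t=2:+1/1728 t=3:−1/576 t=4:+1/1728 t=5:−1/69120 = -7/11520
3j²(5 5 4; 0 0 0) = Δ·Π!·Σ² = 2/143  (sign -1)
sum: t=0:+1/11520 t=1:−1/4320 t=2:+1/27648 = -1/9216
3j²(5 5 4; 3 -3 0) = Δ·Π!·Σ² = 2/143  (sign -1)
combine: 4πI² = 1089·2/143·2/143 = 36/169
take √, sign +1: I = 0.13019760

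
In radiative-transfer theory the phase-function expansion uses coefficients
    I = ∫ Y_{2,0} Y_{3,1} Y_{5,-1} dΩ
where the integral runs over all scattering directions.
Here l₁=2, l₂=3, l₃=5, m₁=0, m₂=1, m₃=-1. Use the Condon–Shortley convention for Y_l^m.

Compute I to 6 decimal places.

Rules hold: Σm=0, L=10 even, 1≤5≤5.
N = 5·7·11 = 385
Δ = 0!·4!·6!/11! = 1/2310
Racah Σ t=0..0: t=0:+1/144 = 1/144
⇒ 3j(2 3 5; 0 0 0)² = 10/231, sgn -1
Racah Σ t=0..0: t=0:+1/192 = 1/192
⇒ 3j(2 3 5; 0 1 -1)² = 3/77, sgn +1
4πI² = N·(3j₀)²·(3jₘ)² = 50/77
I = -1·√(0.649351/4π) = -0.22731846

-0.227318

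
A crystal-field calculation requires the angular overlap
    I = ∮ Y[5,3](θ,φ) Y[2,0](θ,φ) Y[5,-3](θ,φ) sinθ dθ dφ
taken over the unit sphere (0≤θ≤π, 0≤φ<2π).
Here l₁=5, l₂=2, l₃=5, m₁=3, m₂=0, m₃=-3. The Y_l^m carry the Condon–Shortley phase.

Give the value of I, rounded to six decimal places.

-0.016174

Rules hold: Σm=0, L=12 even, 3≤5≤7.
N = 11·5·11 = 605
Δ = 2!·8!·2!/13! = 1/38610
Racah Σ t=0..2: t=0:+1/2880 t=1:−1/576 t=2:+1/2880 = -1/960
⇒ 3j(5 2 5; 0 0 0)² = 10/429, sgn +1
Racah Σ t=0..2: t=0:+1/5760 t=1:−1/5040 t=2:+1/161280 = -1/53760
⇒ 3j(5 2 5; 3 0 -3)² = 1/4290, sgn -1
4πI² = N·(3j₀)²·(3jₘ)² = 5/1521
I = -1·√(0.00328731/4π) = -0.01617393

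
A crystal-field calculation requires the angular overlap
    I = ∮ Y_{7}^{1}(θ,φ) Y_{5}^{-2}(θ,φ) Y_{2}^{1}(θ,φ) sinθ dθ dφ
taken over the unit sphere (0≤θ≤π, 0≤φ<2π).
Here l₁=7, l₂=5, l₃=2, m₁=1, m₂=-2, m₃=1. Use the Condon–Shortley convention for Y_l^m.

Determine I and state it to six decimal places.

-0.143343

m-sum 0 ✓  L=14 even ✓  2≤2≤12 ✓
Π(2lᵢ+1) = 15×11×5 = 825
triangle coeff Δ(7,5,2) = 1/15015
Σ_t [5,5]: t=5:−1/57600 = -1/57600
(3j)²=21/715 [(7 5 2; 0 0 0)], sign=-1
Σ_t [3,3]: t=3:−1/181440 = -1/181440
(3j)²=32/3003 [(7 5 2; 1 -2 1)], sign=+1
⇒ 4πI² = 480/1859
I = (-1)√(480/1859/(4π)) = -0.14334284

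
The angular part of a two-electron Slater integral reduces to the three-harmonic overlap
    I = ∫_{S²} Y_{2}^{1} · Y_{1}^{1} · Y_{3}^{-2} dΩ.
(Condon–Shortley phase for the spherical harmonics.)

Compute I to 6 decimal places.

0.261169

Checks pass: Σm=0; 6 even; l₃=3∈[1,3].
(2·2+1)(2·1+1)(2·3+1) = 105
Δ: 0! 4! 2! / 7! → 1/105
sum: t=0:+1/4 = 1/4
3j²(2 1 3; 0 0 0) = Δ·Π!·Σ² = 3/35  (sign -1)
sum: t=0:+1/12 = 1/12
3j²(2 1 3; 1 1 -2) = Δ·Π!·Σ² = 2/21  (sign -1)
combine: 4πI² = 105·3/35·2/21 = 6/7
take √, sign +1: I = 0.26116903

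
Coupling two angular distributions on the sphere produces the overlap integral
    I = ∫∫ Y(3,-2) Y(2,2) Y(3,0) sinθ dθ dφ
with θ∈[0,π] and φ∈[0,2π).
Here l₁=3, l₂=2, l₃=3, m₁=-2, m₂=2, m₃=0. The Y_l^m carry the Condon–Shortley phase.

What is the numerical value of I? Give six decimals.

-0.188063

m-sum 0 ✓  L=8 even ✓  1≤3≤5 ✓
Π(2lᵢ+1) = 7×5×7 = 245
triangle coeff Δ(3,2,3) = 1/3780
Σ_t [0,2]: t=0:+1/24 t=1:−1/4 t=2:+1/24 = -1/6
(3j)²=4/105 [(3 2 3; 0 0 0)], sign=+1
Σ_t [2,2]: t=2:+1/24 = 1/24
(3j)²=1/21 [(3 2 3; -2 2 0)], sign=-1
⇒ 4πI² = 4/9
I = (-1)√(4/9/(4π)) = -0.18806319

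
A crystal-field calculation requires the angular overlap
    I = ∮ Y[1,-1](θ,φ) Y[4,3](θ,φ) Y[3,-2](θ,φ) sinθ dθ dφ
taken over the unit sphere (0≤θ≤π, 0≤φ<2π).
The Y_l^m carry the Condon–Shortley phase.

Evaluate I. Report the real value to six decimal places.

m-sum 0 ✓  L=8 even ✓  3≤3≤5 ✓
Π(2lᵢ+1) = 3×9×7 = 189
triangle coeff Δ(1,4,3) = 1/252
Σ_t [1,1]: t=1:−1/36 = -1/36
(3j)²=4/63 [(1 4 3; 0 0 0)], sign=+1
Σ_t [2,2]: t=2:+1/240 = 1/240
(3j)²=1/12 [(1 4 3; -1 3 -2)], sign=-1
⇒ 4πI² = 1/1
I = (-1)√(1/1/(4π)) = -0.28209479

-0.282095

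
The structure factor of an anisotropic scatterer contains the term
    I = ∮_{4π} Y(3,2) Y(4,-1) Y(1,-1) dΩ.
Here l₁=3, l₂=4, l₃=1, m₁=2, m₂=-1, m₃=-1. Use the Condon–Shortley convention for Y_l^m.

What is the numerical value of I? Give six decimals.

Rules hold: Σm=0, L=8 even, 1≤1≤7.
N = 7·9·3 = 189
Δ = 6!·0!·2!/9! = 1/252
Racah Σ t=3..3: t=3:−1/36 = -1/36
⇒ 3j(3 4 1; 0 0 0)² = 4/63, sgn +1
Racah Σ t=1..1: t=1:−1/240 = -1/240
⇒ 3j(3 4 1; 2 -1 -1)² = 1/84, sgn -1
4πI² = N·(3j₀)²·(3jₘ)² = 1/7
I = -1·√(0.142857/4π) = -0.10662181

-0.106622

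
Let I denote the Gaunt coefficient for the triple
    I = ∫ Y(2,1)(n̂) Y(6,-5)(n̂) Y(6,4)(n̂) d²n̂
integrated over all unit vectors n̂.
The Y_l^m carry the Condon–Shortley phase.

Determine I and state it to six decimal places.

-0.197649

m-sum 0 ✓  L=14 even ✓  4≤6≤8 ✓
Π(2lᵢ+1) = 5×13×13 = 845
triangle coeff Δ(2,6,6) = 1/90090
Σ_t [0,2]: t=0:+1/69120 t=1:−1/14400 t=2:+1/69120 = -7/172800
(3j)²=14/715 [(2 6 6; 0 0 0)], sign=-1
Σ_t [0,1]: t=0:+1/725760 t=1:−1/7257600 = 1/806400
(3j)²=27/910 [(2 6 6; 1 -5 4)], sign=+1
⇒ 4πI² = 27/55
I = (-1)√(27/55/(4π)) = -0.19764945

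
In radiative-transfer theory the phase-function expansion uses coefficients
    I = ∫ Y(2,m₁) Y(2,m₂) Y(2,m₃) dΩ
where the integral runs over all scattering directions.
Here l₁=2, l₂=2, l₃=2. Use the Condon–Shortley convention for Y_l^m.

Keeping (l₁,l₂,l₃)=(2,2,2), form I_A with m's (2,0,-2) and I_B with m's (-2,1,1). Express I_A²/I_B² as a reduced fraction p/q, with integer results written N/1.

Shared (l₁,l₂,l₃)=(2,2,2): N and (l;000)² cancel in I_A²/I_B².
A: Δ = 2!·2!·2!/7! = 1/630; Racah Σ t=0..0: t=0:+1/8 = 1/8; ⇒ 3j(2 2 2; 2 0 -2)² = 2/35, sgn +1
B: Δ = 2!·2!·2!/7! = 1/630; Racah Σ t=2..2: t=2:+1/4 = 1/4; ⇒ 3j(2 2 2; -2 1 1)² = 3/35, sgn -1
I_A²/I_B² = (2/35)/(3/35) = 2/3

2/3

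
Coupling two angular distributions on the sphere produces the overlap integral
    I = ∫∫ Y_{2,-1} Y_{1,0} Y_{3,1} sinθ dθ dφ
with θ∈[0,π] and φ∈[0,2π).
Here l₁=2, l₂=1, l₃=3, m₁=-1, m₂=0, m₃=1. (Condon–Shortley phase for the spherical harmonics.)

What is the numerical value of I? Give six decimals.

-0.233597

Rules hold: Σm=0, L=6 even, 1≤3≤3.
N = 5·3·7 = 105
Δ = 0!·4!·2!/7! = 1/105
Racah Σ t=0..0: t=0:+1/4 = 1/4
⇒ 3j(2 1 3; 0 0 0)² = 3/35, sgn -1
Racah Σ t=0..0: t=0:+1/6 = 1/6
⇒ 3j(2 1 3; -1 0 1)² = 8/105, sgn +1
4πI² = N·(3j₀)²·(3jₘ)² = 24/35
I = -1·√(0.685714/4π) = -0.23359668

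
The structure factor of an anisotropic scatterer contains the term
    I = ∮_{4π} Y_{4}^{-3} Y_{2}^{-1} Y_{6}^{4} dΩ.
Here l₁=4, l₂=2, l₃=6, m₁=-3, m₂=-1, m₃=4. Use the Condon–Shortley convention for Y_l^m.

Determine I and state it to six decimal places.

m-sum 0 ✓  L=12 even ✓  2≤6≤6 ✓
Π(2lᵢ+1) = 9×5×13 = 585
triangle coeff Δ(4,2,6) = 1/6435
Σ_t [0,0]: t=0:+1/2304 = 1/2304
(3j)²=5/143 [(4 2 6; 0 0 0)], sign=+1
Σ_t [0,0]: t=0:+1/30240 = 1/30240
(3j)²=16/429 [(4 2 6; -3 -1 4)], sign=+1
⇒ 4πI² = 1200/1573
I = (+1)√(1200/1573/(4π)) = 0.24638901

0.246389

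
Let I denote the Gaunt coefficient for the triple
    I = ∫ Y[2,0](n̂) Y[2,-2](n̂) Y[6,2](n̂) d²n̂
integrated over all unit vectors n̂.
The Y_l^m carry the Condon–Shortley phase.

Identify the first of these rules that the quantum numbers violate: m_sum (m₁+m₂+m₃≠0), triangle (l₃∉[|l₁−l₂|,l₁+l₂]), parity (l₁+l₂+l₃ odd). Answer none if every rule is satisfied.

Σmᵢ = 0  ✓
l₃∈[|l₁−l₂|,l₁+l₂]=[0,4], have l₃=6  ✗
Σlᵢ = 10 ⇒ even

triangle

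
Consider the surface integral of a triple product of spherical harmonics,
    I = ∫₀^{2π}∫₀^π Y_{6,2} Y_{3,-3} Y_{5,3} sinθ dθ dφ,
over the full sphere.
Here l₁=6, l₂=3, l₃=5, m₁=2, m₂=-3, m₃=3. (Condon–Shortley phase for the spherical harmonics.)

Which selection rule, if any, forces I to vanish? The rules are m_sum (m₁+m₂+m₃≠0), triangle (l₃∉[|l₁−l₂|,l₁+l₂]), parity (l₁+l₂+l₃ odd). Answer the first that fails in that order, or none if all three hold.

m_sum

Σmᵢ = 2  ✗
l₃∈[|l₁−l₂|,l₁+l₂]=[3,9], have l₃=5
Σlᵢ = 14 ⇒ even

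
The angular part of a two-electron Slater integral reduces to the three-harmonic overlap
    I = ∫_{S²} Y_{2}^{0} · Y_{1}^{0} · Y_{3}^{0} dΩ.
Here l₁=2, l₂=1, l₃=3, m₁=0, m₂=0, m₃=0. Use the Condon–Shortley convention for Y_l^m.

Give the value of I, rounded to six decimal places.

0.247767

m-sum 0 ✓  L=6 even ✓  1≤3≤3 ✓
Π(2lᵢ+1) = 5×3×7 = 105
triangle coeff Δ(2,1,3) = 1/105
Σ_t [0,0]: t=0:+1/4 = 1/4
(3j)²=3/35 [(2 1 3; 0 0 0)], sign=-1
(m-triple is (0,0,0) — same symbol as above.)
⇒ 4πI² = 27/35
I = (+1)√(27/35/(4π)) = 0.24776670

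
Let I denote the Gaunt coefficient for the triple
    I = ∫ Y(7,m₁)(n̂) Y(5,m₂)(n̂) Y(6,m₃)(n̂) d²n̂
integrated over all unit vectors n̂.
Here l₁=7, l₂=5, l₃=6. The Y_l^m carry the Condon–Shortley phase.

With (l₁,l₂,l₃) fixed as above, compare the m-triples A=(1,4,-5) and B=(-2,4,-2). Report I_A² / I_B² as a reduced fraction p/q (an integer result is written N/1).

6655/4802

Same 7,5,6: normalisation and zero-m 3j drop out of the ratio.
A: Δ: 6! 8! 4! / 19! → 1/174594420; sum: t=5:−1/14515200 t=6:+1/174182400 = -11/174182400; 3j²(7 5 6; 1 4 -5) = Δ·Π!·Σ² = 121/12597  (sign +1)
B: Δ: 6! 8! 4! / 19! → 1/174594420; sum: t=5:−1/1658880 t=6:+1/3110400 = -7/24883200; 3j²(7 5 6; -2 4 -2) = Δ·Π!·Σ² = 4802/692835  (sign -1)
I_A²/I_B² = (121/12597)/(4802/692835) = 6655/4802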